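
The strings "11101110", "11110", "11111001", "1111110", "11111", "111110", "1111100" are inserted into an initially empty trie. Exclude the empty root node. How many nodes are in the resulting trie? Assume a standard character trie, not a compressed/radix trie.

16

Count nodes per top-level branch (shared prefixes stored once):
  '1'-branch (11101110, 11110, 11111, 111110, 1111100, 11111001, 1111110): 16 nodes
Sum: 16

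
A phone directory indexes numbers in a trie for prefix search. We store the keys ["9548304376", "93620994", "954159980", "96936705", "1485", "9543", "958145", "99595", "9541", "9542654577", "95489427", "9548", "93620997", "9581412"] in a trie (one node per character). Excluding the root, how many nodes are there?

57

Count nodes per top-level branch (shared prefixes stored once):
  '1'-branch (1485): 4 nodes
  '9'-branch (93620994, 93620997, 9541, 954159980, 9542654577, 9543, 9548, 9548304376, 95489427, 9581412, 958145, 96936705, 99595): 53 nodes
Sum: 57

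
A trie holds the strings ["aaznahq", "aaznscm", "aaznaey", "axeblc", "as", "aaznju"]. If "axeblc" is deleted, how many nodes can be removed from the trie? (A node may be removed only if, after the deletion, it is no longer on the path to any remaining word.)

5

A node on "axeblc"'s path can go only if nothing else ends at it or branches off below it.
The suffix "xeblc" (5 nodes) is used only by "axeblc"; the node for "a" still has the child "a", so pruning stops there.
Nodes removed: 5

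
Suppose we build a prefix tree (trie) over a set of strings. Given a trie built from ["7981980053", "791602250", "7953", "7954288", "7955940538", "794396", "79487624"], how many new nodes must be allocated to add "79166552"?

4

The longest prefix of "79166552" already in the trie is "7916" (length 4).
So 8 − 4 = 4 new nodes.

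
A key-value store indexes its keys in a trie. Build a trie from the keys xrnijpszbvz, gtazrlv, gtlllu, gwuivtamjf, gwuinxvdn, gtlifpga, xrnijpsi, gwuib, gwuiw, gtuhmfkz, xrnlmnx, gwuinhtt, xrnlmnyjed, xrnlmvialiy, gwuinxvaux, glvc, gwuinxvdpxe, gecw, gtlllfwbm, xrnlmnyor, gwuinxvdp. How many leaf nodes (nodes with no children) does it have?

20

A leaf is a node with no children — equivalently, the end of a word that is not a proper prefix of any other stored word.
Those words: "gecw", "glvc", "gtazrlv", "gtlifpga", "gtlllfwbm", "gtlllu", "gtuhmfkz", "gwuib", "gwuinhtt", "gwuinxvaux", "gwuinxvdn", "gwuinxvdpxe", "gwuivtamjf", "gwuiw", "xrnijpsi", "xrnijpszbvz", "xrnlmnx", "xrnlmnyjed", "xrnlmnyor", "xrnlmvialiy"
Leaf count: 20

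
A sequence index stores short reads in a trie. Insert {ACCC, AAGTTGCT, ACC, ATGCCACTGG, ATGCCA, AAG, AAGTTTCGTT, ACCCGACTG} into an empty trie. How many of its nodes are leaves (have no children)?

4

Leaves are exactly the stored words that no other stored word extends.
Those words: "AAGTTGCT", "AAGTTTCGTT", "ACCCGACTG", "ATGCCACTGG"
Leaf count: 4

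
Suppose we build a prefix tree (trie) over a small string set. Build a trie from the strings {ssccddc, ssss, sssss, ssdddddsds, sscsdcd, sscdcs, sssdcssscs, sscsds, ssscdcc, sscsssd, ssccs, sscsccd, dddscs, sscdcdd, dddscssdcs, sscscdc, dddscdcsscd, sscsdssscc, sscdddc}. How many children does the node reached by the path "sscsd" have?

The children of the "sscsd" node are the distinct next characters among strings starting with "sscsd".
Distinct next characters after "sscsd": c, s.
That node has 2 child edges.

2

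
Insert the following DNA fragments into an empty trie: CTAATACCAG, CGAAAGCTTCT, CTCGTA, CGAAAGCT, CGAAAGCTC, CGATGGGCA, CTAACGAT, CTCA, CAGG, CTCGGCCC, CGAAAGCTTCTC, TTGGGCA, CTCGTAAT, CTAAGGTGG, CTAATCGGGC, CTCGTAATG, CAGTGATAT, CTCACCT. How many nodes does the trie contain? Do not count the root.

73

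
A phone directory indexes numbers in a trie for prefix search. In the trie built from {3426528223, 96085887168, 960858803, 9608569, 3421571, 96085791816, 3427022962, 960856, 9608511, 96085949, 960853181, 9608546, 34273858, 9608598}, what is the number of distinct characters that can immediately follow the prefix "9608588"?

Follow the path "9608588" to its node, then look at its outgoing edges.
Characters that immediately follow "9608588" among the stored strings: {0, 7}.
That node has 2 child edges.

2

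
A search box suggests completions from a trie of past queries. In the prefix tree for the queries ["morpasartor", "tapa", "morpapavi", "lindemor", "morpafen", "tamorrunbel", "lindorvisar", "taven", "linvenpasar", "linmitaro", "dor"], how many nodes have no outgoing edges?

11

A leaf is a node with no children — equivalently, the end of a word that is not a proper prefix of any other stored word.
Those words: "dor", "lindemor", "lindorvisar", "linmitaro", "linvenpasar", "morpafen", "morpapavi", "morpasartor", "tamorrunbel", "tapa", "taven"
Leaf count: 11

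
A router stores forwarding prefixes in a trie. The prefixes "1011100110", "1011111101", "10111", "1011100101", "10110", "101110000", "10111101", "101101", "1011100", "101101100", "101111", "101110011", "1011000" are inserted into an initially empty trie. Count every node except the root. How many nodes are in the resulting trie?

Insert word by word; a character creates a node only if that edge doesn't already exist:
  "1011100110" → 10 new (1, 0, 1, 1, 1, 0, 0, 1, 1, 0)
  "1011111101" → prefix "10111" already present; 5 new (1, 1, 1, 0, 1)
  "10111" → prefix "10111" already present; 0 new (none)
  "1011100101" → prefix "10111001" already present; 2 new (0, 1)
  "10110" → prefix "1011" already present; 1 new (0)
  "101110000" → prefix "1011100" already present; 2 new (0, 0)
  "10111101" → prefix "101111" already present; 2 new (0, 1)
  "101101" → prefix "10110" already present; 1 new (1)
  "1011100" → prefix "1011100" already present; 0 new (none)
  "101101100" → prefix "101101" already present; 3 new (1, 0, 0)
  "101111" → prefix "101111" already present; 0 new (none)
  "101110011" → prefix "101110011" already present; 0 new (none)
  "1011000" → prefix "10110" already present; 2 new (0, 0)
Total nodes = 10 + 5 + 0 + 2 + 1 + 2 + 2 + 1 + 0 + 3 + 0 + 0 + 2 = 28

28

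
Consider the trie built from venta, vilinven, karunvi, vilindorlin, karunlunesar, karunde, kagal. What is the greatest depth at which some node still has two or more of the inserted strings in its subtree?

5

The deepest shared node is where two words last agree before diverging.
e.g. "karunde" and "karunlunesar" share the prefix "karun" of length 5; no pair shares a longer one.
Longest shared-prefix length: 5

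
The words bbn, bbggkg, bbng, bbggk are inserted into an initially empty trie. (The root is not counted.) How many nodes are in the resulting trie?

8

Insert word by word; a character creates a node only if that edge doesn't already exist:
  "bbn" → 3 new (b, b, n)
  "bbggkg" → prefix "bb" already present; 4 new (g, g, k, g)
  "bbng" → prefix "bbn" already present; 1 new (g)
  "bbggk" → prefix "bbggk" already present; 0 new (none)
Total nodes = 3 + 4 + 1 + 0 = 8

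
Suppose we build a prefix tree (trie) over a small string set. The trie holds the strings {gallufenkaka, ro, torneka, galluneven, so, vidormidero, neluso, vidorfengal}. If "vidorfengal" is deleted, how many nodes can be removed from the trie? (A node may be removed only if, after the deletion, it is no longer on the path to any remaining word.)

Walk "vidorfengal" from the leaf back toward the root, removing each node that no remaining word uses.
The suffix "fengal" (6 nodes) is used only by "vidorfengal"; the node for "vidor" still has the child "m", so pruning stops there.
Nodes removed: 6

6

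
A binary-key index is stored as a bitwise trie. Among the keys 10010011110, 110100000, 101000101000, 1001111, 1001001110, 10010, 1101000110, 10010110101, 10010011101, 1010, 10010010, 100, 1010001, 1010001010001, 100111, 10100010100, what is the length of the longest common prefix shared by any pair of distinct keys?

12

Look for the deepest trie node that still has at least two words in its subtree.
e.g. "101000101000" and "1010001010001" share the prefix "101000101000" of length 12; no pair shares a longer one.
Longest shared-prefix length: 12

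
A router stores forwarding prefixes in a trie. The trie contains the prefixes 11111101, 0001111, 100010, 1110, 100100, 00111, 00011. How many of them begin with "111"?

Traverse to the node for "111", then collect every word in that subtree.
Words under "111": 1110, 11111101
Count: 2

2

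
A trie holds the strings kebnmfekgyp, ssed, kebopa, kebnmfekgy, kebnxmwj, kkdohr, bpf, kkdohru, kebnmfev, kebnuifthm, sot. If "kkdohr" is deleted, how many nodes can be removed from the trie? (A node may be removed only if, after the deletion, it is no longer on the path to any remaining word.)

0

Walk "kkdohr" from the leaf back toward the root, removing each node that no remaining word uses.
Every node on "kkdohr" is still needed (e.g. by "kkdohru"), so nothing is freed.
Nodes removed: 0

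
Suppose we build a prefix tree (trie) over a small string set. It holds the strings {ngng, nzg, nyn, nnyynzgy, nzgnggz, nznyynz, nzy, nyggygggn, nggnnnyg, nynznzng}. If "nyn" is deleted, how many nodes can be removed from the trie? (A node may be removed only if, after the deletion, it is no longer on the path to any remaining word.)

0

After clearing the end-marker at "nyn", prune upward until reaching a node still needed by another word.
Every node on "nyn" is still needed (e.g. by "nynznzng"), so nothing is freed.
Nodes removed: 0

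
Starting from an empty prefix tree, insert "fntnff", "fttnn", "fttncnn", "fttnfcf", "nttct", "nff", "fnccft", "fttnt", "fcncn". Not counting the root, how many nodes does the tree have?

For each word, the new-node count is its length minus the longest prefix already in the trie:
  "fntnff" → 6 new (f, n, t, n, f, f)
  "fttnn" → prefix "f" already present; 4 new (t, t, n, n)
  "fttncnn" → prefix "fttn" already present; 3 new (c, n, n)
  "fttnfcf" → prefix "fttn" already present; 3 new (f, c, f)
  "nttct" → 5 new (n, t, t, c, t)
  "nff" → prefix "n" already present; 2 new (f, f)
  "fnccft" → prefix "fn" already present; 4 new (c, c, f, t)
  "fttnt" → prefix "fttn" already present; 1 new (t)
  "fcncn" → prefix "f" already present; 4 new (c, n, c, n)
Total nodes = 6 + 4 + 3 + 3 + 5 + 2 + 4 + 1 + 4 = 32

32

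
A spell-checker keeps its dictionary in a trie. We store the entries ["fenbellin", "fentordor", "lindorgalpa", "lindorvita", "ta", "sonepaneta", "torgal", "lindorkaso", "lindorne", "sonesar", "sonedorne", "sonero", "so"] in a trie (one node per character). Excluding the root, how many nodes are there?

Insert word by word; a character creates a node only if that edge doesn't already exist:
  "fenbellin" → 9 new (f, e, n, b, e, l, l, i, n)
  "fentordor" → prefix "fen" already present; 6 new (t, o, r, d, o, r)
  "lindorgalpa" → 11 new (l, i, n, d, o, r, g, a, l, p, a)
  "lindorvita" → prefix "lindor" already present; 4 new (v, i, t, a)
  "ta" → 2 new (t, a)
  "sonepaneta" → 10 new (s, o, n, e, p, a, n, e, t, a)
  "torgal" → prefix "t" already present; 5 new (o, r, g, a, l)
  "lindorkaso" → prefix "lindor" already present; 4 new (k, a, s, o)
  "lindorne" → prefix "lindor" already present; 2 new (n, e)
  "sonesar" → prefix "sone" already present; 3 new (s, a, r)
  "sonedorne" → prefix "sone" already present; 5 new (d, o, r, n, e)
  "sonero" → prefix "sone" already present; 2 new (r, o)
  "so" → prefix "so" already present; 0 new (none)
Total nodes = 9 + 6 + 11 + 4 + 2 + 10 + 5 + 4 + 2 + 3 + 5 + 2 + 0 = 63

63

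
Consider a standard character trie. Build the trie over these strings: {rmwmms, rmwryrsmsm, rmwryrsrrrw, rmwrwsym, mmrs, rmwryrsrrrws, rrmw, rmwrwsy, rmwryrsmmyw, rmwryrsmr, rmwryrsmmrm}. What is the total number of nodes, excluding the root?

35

Count nodes per top-level branch (shared prefixes stored once):
  'm'-branch (mmrs): 4 nodes
  'r'-branch (rmwmms, rmwrwsy, rmwrwsym, rmwryrsmmrm, rmwryrsmmyw, rmwryrsmr, rmwryrsmsm, rmwryrsrrrw, rmwryrsrrrws, rrmw): 31 nodes
Sum: 35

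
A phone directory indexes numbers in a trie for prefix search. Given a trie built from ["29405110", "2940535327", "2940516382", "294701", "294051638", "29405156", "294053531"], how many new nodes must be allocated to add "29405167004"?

4

Walking "29405167004" from the root, the first 7 characters ("2940516") follow existing edges; "7" is the first miss.
Each of the 4 remaining characters creates one node.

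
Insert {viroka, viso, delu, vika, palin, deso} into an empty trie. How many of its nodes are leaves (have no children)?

6

Leaves are exactly the stored words that no other stored word extends.
Those words: "delu", "deso", "palin", "vika", "viroka", "viso"
Leaf count: 6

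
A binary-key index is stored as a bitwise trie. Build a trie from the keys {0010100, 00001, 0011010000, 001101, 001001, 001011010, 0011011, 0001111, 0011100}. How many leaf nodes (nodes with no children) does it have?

8

A leaf is a node with no children — equivalently, the end of a word that is not a proper prefix of any other stored word.
Those words: "00001", "0001111", "001001", "0010100", "001011010", "0011010000", "0011011", "0011100"
Leaf count: 8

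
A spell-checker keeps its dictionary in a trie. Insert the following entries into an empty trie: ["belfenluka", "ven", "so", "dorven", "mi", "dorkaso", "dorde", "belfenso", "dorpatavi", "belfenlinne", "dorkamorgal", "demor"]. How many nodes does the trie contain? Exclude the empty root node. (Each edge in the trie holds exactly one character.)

51

Insert word by word; a character creates a node only if that edge doesn't already exist:
  "belfenluka" → 10 new (b, e, l, f, e, n, l, u, k, a)
  "ven" → 3 new (v, e, n)
  "so" → 2 new (s, o)
  "dorven" → 6 new (d, o, r, v, e, n)
  "mi" → 2 new (m, i)
  "dorkaso" → prefix "dor" already present; 4 new (k, a, s, o)
  "dorde" → prefix "dor" already present; 2 new (d, e)
  "belfenso" → prefix "belfen" already present; 2 new (s, o)
  "dorpatavi" → prefix "dor" already present; 6 new (p, a, t, a, v, i)
  "belfenlinne" → prefix "belfenl" already present; 4 new (i, n, n, e)
  "dorkamorgal" → prefix "dorka" already present; 6 new (m, o, r, g, a, l)
  "demor" → prefix "d" already present; 4 new (e, m, o, r)
Total nodes = 10 + 3 + 2 + 6 + 2 + 4 + 2 + 2 + 6 + 4 + 6 + 4 = 51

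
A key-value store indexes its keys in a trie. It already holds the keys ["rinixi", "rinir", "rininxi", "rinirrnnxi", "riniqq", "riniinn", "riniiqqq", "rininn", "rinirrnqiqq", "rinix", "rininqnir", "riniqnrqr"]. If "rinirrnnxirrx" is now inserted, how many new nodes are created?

3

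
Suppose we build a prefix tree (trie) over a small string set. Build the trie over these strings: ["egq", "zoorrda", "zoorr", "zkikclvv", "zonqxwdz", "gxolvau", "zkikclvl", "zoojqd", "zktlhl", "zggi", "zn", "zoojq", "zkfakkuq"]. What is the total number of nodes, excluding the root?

48

Count nodes per top-level branch (shared prefixes stored once):
  'e'-branch (egq): 3 nodes
  'g'-branch (gxolvau): 7 nodes
  'z'-branch (zggi, zkfakkuq, zkikclvl, zkikclvv, zktlhl, zn, zonqxwdz, zoojq, zoojqd, zoorr, zoorrda): 38 nodes
Sum: 48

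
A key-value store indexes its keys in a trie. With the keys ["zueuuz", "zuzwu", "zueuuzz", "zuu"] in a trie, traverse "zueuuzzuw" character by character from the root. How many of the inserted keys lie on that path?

Walk "zueuuzzuw" from the root; an end-of-word marker is hit whenever a stored word is a prefix of "zueuuzzuw".
Prefixes of the query that are stored words: "zueuuz", "zueuuzz"
Count: 2

2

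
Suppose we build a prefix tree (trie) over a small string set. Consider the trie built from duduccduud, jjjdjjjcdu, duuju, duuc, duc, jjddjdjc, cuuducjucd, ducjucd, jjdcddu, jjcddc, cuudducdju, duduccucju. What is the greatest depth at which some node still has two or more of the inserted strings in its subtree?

6

Equivalently: take the maximum, over all pairs, of their longest common prefix length.
"duduccduud" and "duduccucju" agree on "duducc" (6 characters) before diverging; nothing deeper is shared.
Longest shared-prefix length: 6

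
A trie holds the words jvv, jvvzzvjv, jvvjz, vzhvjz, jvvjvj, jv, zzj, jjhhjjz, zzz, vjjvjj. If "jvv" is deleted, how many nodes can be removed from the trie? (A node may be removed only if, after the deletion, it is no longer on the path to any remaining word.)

A node on "jvv"'s path can go only if nothing else ends at it or branches off below it.
Every node on "jvv" is still needed (e.g. by "jvvzzvjv"), so nothing is freed.
Nodes removed: 0

0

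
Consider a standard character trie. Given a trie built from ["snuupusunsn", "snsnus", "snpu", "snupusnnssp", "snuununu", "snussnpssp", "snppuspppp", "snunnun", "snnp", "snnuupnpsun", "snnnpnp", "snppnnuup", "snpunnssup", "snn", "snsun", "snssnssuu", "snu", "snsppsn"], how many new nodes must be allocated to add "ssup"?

"s" is already a path in the trie; the remaining "sup" must be added.
New nodes needed: |"ssup"| − 1 = 4 − 1 = 3.

3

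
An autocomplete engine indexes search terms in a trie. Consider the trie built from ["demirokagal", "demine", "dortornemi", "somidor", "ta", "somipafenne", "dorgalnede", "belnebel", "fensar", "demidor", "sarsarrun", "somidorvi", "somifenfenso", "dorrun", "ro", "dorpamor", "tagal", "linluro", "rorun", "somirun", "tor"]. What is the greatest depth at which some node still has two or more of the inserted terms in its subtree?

Equivalently: take the maximum, over all pairs, of their longest common prefix length.
"somidor" and "somidorvi" agree on "somidor" (7 characters) before diverging; nothing deeper is shared.
Longest shared-prefix length: 7

7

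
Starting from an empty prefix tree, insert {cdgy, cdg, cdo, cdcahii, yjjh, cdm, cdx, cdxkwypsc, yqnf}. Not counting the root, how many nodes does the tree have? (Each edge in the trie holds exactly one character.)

Trace insertions, counting only characters that open a new branch:
  "cdgy" → 4 new (c, d, g, y)
  "cdg" → prefix "cdg" already present; 0 new (none)
  "cdo" → prefix "cd" already present; 1 new (o)
  "cdcahii" → prefix "cd" already present; 5 new (c, a, h, i, i)
  "yjjh" → 4 new (y, j, j, h)
  "cdm" → prefix "cd" already present; 1 new (m)
  "cdx" → prefix "cd" already present; 1 new (x)
  "cdxkwypsc" → prefix "cdx" already present; 6 new (k, w, y, p, s, c)
  "yqnf" → prefix "y" already present; 3 new (q, n, f)
Total nodes = 4 + 0 + 1 + 5 + 4 + 1 + 1 + 6 + 3 = 25

25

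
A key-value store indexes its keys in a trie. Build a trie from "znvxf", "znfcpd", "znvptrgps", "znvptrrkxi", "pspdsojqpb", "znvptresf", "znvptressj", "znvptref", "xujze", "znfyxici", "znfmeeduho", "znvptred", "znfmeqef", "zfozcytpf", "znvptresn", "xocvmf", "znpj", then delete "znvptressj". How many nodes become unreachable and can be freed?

2

After clearing the end-marker at "znvptressj", prune upward until reaching a node still needed by another word.
The suffix "sj" (2 nodes) is used only by "znvptressj"; the node for "znvptres" still has the child "f", so pruning stops there.
Nodes removed: 2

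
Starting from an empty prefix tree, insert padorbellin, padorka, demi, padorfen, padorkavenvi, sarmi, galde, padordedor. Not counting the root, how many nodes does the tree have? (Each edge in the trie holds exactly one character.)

Trace insertions, counting only characters that open a new branch:
  "padorbellin" → 11 new (p, a, d, o, r, b, e, l, l, i, n)
  "padorka" → prefix "pador" already present; 2 new (k, a)
  "demi" → 4 new (d, e, m, i)
  "padorfen" → prefix "pador" already present; 3 new (f, e, n)
  "padorkavenvi" → prefix "padorka" already present; 5 new (v, e, n, v, i)
  "sarmi" → 5 new (s, a, r, m, i)
  "galde" → 5 new (g, a, l, d, e)
  "padordedor" → prefix "pador" already present; 5 new (d, e, d, o, r)
Total nodes = 11 + 2 + 4 + 3 + 5 + 5 + 5 + 5 = 40

40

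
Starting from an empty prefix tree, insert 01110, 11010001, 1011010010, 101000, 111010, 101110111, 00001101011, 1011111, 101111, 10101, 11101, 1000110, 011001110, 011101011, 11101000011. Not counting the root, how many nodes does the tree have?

67

Trace insertions, counting only characters that open a new branch:
  "01110" → 5 new (0, 1, 1, 1, 0)
  "11010001" → 8 new (1, 1, 0, 1, 0, 0, 0, 1)
  "1011010010" → prefix "1" already present; 9 new (0, 1, 1, 0, 1, 0, 0, 1, 0)
  "101000" → prefix "101" already present; 3 new (0, 0, 0)
  "111010" → prefix "11" already present; 4 new (1, 0, 1, 0)
  "101110111" → prefix "1011" already present; 5 new (1, 0, 1, 1, 1)
  "00001101011" → prefix "0" already present; 10 new (0, 0, 0, 1, 1, 0, 1, 0, 1, 1)
  "1011111" → prefix "10111" already present; 2 new (1, 1)
  "101111" → prefix "101111" already present; 0 new (none)
  "10101" → prefix "1010" already present; 1 new (1)
  "11101" → prefix "11101" already present; 0 new (none)
  "1000110" → prefix "10" already present; 5 new (0, 0, 1, 1, 0)
  "011001110" → prefix "011" already present; 6 new (0, 0, 1, 1, 1, 0)
  "011101011" → prefix "01110" already present; 4 new (1, 0, 1, 1)
  "11101000011" → prefix "111010" already present; 5 new (0, 0, 0, 1, 1)
Total nodes = 5 + 8 + 9 + 3 + 4 + 5 + 10 + 2 + 0 + 1 + 0 + 5 + 6 + 4 + 5 = 67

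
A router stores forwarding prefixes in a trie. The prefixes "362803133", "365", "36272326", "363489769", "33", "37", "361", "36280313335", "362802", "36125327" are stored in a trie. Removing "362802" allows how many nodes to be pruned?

A node on "362802"'s path can go only if nothing else ends at it or branches off below it.
The suffix "2" (1 node) is used only by "362802"; the node for "36280" still has the child "3", so pruning stops there.
Nodes removed: 1

1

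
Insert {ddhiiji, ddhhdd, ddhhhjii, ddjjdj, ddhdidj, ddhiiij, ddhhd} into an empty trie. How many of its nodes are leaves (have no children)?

A leaf is a node with no children — equivalently, the end of a word that is not a proper prefix of any other stored word.
Those words: "ddhdidj", "ddhhdd", "ddhhhjii", "ddhiiij", "ddhiiji", "ddjjdj"
Leaf count: 6

6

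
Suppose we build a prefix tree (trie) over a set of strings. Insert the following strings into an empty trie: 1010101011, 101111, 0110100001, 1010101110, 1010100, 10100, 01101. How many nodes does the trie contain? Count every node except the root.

28

Insert word by word; a character creates a node only if that edge doesn't already exist:
  "1010101011" → 10 new (1, 0, 1, 0, 1, 0, 1, 0, 1, 1)
  "101111" → prefix "101" already present; 3 new (1, 1, 1)
  "0110100001" → 10 new (0, 1, 1, 0, 1, 0, 0, 0, 0, 1)
  "1010101110" → prefix "1010101" already present; 3 new (1, 1, 0)
  "1010100" → prefix "101010" already present; 1 new (0)
  "10100" → prefix "1010" already present; 1 new (0)
  "01101" → prefix "01101" already present; 0 new (none)
Total nodes = 10 + 3 + 10 + 3 + 1 + 1 + 0 = 28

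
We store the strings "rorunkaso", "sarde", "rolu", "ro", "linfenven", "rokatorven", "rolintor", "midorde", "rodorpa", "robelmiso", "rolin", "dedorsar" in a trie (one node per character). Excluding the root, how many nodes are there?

65

Count nodes per top-level branch (shared prefixes stored once):
  'd'-branch (dedorsar): 8 nodes
  'l'-branch (linfenven): 9 nodes
  'm'-branch (midorde): 7 nodes
  'r'-branch (ro, robelmiso, rodorpa, rokatorven, rolin, rolintor, rolu, rorunkaso): 36 nodes
  's'-branch (sarde): 5 nodes
Sum: 65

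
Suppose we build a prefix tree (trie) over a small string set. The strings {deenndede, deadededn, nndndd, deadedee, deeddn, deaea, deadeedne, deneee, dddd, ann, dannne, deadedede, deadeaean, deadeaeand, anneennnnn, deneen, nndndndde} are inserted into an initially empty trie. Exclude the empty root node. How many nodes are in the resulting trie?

65

Trace insertions, counting only characters that open a new branch:
  "deenndede" → 9 new (d, e, e, n, n, d, e, d, e)
  "deadededn" → prefix "de" already present; 7 new (a, d, e, d, e, d, n)
  "nndndd" → 6 new (n, n, d, n, d, d)
  "deadedee" → prefix "deadede" already present; 1 new (e)
  "deeddn" → prefix "dee" already present; 3 new (d, d, n)
  "deaea" → prefix "dea" already present; 2 new (e, a)
  "deadeedne" → prefix "deade" already present; 4 new (e, d, n, e)
  "deneee" → prefix "de" already present; 4 new (n, e, e, e)
  "dddd" → prefix "d" already present; 3 new (d, d, d)
  "ann" → 3 new (a, n, n)
  "dannne" → prefix "d" already present; 5 new (a, n, n, n, e)
  "deadedede" → prefix "deadeded" already present; 1 new (e)
  "deadeaean" → prefix "deade" already present; 4 new (a, e, a, n)
  "deadeaeand" → prefix "deadeaean" already present; 1 new (d)
  "anneennnnn" → prefix "ann" already present; 7 new (e, e, n, n, n, n, n)
  "deneen" → prefix "denee" already present; 1 new (n)
  "nndndndde" → prefix "nndnd" already present; 4 new (n, d, d, e)
Total nodes = 9 + 7 + 6 + 1 + 3 + 2 + 4 + 4 + 3 + 3 + 5 + 1 + 4 + 1 + 7 + 1 + 4 = 65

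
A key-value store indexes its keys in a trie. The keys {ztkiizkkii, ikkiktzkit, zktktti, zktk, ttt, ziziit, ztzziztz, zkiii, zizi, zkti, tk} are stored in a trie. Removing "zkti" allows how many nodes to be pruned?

A node on "zkti"'s path can go only if nothing else ends at it or branches off below it.
The suffix "i" (1 node) is used only by "zkti"; the node for "zkt" still has the child "k", so pruning stops there.
Nodes removed: 1

1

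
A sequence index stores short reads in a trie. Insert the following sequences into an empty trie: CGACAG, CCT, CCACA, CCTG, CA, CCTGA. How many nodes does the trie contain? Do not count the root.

14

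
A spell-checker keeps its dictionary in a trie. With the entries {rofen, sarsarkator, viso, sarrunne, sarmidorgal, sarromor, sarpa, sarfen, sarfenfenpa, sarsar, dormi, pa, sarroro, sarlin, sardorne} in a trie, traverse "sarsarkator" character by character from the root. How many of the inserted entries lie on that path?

Check each prefix of "sarsarkator" against the stored set — each match is an end-marker on the path.
Prefixes of the query that are stored words: "sarsar", "sarsarkator"
Count: 2

2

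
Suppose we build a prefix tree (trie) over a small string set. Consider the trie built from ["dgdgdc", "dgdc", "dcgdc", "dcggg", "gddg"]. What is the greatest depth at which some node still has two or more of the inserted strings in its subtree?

Equivalently: take the maximum, over all pairs, of their longest common prefix length.
"dcgdc" and "dcggg" agree on "dcg" (3 characters) before diverging; nothing deeper is shared.
Longest shared-prefix length: 3

3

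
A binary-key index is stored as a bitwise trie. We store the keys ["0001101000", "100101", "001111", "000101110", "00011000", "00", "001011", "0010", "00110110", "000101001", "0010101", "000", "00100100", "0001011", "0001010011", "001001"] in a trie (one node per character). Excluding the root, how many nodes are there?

For each word, the new-node count is its length minus the longest prefix already in the trie:
  "0001101000" → 10 new (0, 0, 0, 1, 1, 0, 1, 0, 0, 0)
  "100101" → 6 new (1, 0, 0, 1, 0, 1)
  "001111" → prefix "00" already present; 4 new (1, 1, 1, 1)
  "000101110" → prefix "0001" already present; 5 new (0, 1, 1, 1, 0)
  "00011000" → prefix "000110" already present; 2 new (0, 0)
  "00" → prefix "00" already present; 0 new (none)
  "001011" → prefix "001" already present; 3 new (0, 1, 1)
  "0010" → prefix "0010" already present; 0 new (none)
  "00110110" → prefix "0011" already present; 4 new (0, 1, 1, 0)
  "000101001" → prefix "000101" already present; 3 new (0, 0, 1)
  "0010101" → prefix "00101" already present; 2 new (0, 1)
  "000" → prefix "000" already present; 0 new (none)
  "00100100" → prefix "0010" already present; 4 new (0, 1, 0, 0)
  "0001011" → prefix "0001011" already present; 0 new (none)
  "0001010011" → prefix "000101001" already present; 1 new (1)
  "001001" → prefix "001001" already present; 0 new (none)
Total nodes = 10 + 6 + 4 + 5 + 2 + 0 + 3 + 0 + 4 + 3 + 2 + 0 + 4 + 0 + 1 + 0 = 44

44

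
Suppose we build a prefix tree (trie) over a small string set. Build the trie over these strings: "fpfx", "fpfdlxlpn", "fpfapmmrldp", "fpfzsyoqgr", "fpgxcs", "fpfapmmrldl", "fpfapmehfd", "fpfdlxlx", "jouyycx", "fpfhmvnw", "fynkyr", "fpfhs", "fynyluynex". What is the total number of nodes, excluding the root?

60

Trace insertions, counting only characters that open a new branch:
  "fpfx" → 4 new (f, p, f, x)
  "fpfdlxlpn" → prefix "fpf" already present; 6 new (d, l, x, l, p, n)
  "fpfapmmrldp" → prefix "fpf" already present; 8 new (a, p, m, m, r, l, d, p)
  "fpfzsyoqgr" → prefix "fpf" already present; 7 new (z, s, y, o, q, g, r)
  "fpgxcs" → prefix "fp" already present; 4 new (g, x, c, s)
  "fpfapmmrldl" → prefix "fpfapmmrld" already present; 1 new (l)
  "fpfapmehfd" → prefix "fpfapm" already present; 4 new (e, h, f, d)
  "fpfdlxlx" → prefix "fpfdlxl" already present; 1 new (x)
  "jouyycx" → 7 new (j, o, u, y, y, c, x)
  "fpfhmvnw" → prefix "fpf" already present; 5 new (h, m, v, n, w)
  "fynkyr" → prefix "f" already present; 5 new (y, n, k, y, r)
  "fpfhs" → prefix "fpfh" already present; 1 new (s)
  "fynyluynex" → prefix "fyn" already present; 7 new (y, l, u, y, n, e, x)
Total nodes = 4 + 6 + 8 + 7 + 4 + 1 + 4 + 1 + 7 + 5 + 5 + 1 + 7 = 60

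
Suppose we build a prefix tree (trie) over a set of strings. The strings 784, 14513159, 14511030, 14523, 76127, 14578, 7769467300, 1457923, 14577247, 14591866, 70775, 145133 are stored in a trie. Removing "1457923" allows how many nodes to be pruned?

Walk "1457923" from the leaf back toward the root, removing each node that no remaining word uses.
The suffix "923" (3 nodes) is used only by "1457923"; the node for "1457" still has the child "8", so pruning stops there.
Nodes removed: 3

3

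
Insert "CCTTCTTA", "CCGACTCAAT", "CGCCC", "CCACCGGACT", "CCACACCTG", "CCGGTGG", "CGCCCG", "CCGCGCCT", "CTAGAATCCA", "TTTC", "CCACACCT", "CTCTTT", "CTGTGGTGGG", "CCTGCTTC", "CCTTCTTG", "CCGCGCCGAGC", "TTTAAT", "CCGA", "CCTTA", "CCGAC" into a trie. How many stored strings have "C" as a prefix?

Walk to "C"; the words in its subtree are exactly those with that prefix.
Words under "C": CCACACCT, CCACACCTG, CCACCGGACT, CCGA, CCGAC, CCGACTCAAT, CCGCGCCGAGC, CCGCGCCT, CCGGTGG, CCTGCTTC, CCTTA, CCTTCTTA, CCTTCTTG, CGCCC, CGCCCG, CTAGAATCCA, CTCTTT, CTGTGGTGGG
Count: 18

18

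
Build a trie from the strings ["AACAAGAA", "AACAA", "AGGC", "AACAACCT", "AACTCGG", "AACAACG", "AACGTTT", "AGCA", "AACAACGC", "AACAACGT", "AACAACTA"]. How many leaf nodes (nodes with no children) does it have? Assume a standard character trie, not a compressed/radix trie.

A leaf is a node with no children — equivalently, the end of a word that is not a proper prefix of any other stored word.
Those words: "AACAACCT", "AACAACGC", "AACAACGT", "AACAACTA", "AACAAGAA", "AACGTTT", "AACTCGG", "AGCA", "AGGC"
Leaf count: 9

9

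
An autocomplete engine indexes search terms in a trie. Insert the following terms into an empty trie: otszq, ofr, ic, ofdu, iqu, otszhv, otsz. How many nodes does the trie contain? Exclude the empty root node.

Trie structure (* marks end of a word):
(root)
├─ i
│  ├─ c *
│  └─ q
│     └─ u *
└─ o
   ├─ f
   │  ├─ d
   │  │  └─ u *
   │  └─ r *
   └─ t
      └─ s
         └─ z *
            ├─ h
            │  └─ v *
            └─ q *
Counting every labelled node above: 15.

15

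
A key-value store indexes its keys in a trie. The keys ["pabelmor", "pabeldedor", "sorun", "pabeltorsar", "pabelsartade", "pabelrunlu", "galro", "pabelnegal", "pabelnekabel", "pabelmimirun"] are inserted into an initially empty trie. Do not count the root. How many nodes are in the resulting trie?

57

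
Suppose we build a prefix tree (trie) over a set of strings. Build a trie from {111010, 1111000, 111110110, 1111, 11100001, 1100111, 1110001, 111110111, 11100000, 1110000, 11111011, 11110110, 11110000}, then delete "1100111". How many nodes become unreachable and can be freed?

A node on "1100111"'s path can go only if nothing else ends at it or branches off below it.
The suffix "00111" (5 nodes) is used only by "1100111"; the node for "11" still has the child "1", so pruning stops there.
Nodes removed: 5

5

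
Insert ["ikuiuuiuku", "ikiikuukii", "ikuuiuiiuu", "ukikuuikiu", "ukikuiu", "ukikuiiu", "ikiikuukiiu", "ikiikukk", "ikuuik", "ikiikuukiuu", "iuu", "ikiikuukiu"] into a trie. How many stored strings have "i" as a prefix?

9

Filter for entries beginning with "i":
Words under "i": ikiikukk, ikiikuukii, ikiikuukiiu, ikiikuukiu, ikiikuukiuu, ikuiuuiuku, ikuuik, ikuuiuiiuu, iuu
Count: 9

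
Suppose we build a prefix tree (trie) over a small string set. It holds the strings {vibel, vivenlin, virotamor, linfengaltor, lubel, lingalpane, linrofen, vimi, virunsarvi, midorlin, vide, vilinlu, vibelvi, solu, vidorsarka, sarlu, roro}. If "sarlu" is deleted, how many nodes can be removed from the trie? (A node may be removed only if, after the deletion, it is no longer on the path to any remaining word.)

Walk "sarlu" from the leaf back toward the root, removing each node that no remaining word uses.
The suffix "arlu" (4 nodes) is used only by "sarlu"; the node for "s" still has the child "o", so pruning stops there.
Nodes removed: 4

4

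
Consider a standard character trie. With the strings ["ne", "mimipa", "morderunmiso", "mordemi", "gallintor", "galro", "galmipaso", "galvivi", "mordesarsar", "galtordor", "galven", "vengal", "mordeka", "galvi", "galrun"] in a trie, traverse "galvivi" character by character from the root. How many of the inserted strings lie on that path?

Check each prefix of "galvivi" against the stored set — each match is an end-marker on the path.
Prefixes of the query that are stored words: "galvi", "galvivi"
Count: 2

2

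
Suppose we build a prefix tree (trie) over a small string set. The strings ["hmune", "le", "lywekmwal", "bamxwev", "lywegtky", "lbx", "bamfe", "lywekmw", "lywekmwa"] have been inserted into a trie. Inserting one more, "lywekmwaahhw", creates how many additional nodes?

"lywekmwa" is already a path in the trie; the remaining "ahhw" must be added.
So 12 − 8 = 4 new nodes.

4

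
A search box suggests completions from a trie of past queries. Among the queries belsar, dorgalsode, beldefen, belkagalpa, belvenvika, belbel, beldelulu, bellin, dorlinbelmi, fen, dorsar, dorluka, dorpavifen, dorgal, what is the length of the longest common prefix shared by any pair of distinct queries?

The deepest shared node is where two words last agree before diverging.
e.g. "dorgal" and "dorgalsode" share the prefix "dorgal" of length 6; no pair shares a longer one.
Longest shared-prefix length: 6

6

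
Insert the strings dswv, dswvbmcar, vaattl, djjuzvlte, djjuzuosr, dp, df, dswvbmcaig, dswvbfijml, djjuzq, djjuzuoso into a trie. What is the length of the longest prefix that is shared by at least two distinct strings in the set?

Equivalently: take the maximum, over all pairs, of their longest common prefix length.
"djjuzuoso" and "djjuzuosr" agree on "djjuzuos" (8 characters) before diverging; nothing deeper is shared.
Longest shared-prefix length: 8

8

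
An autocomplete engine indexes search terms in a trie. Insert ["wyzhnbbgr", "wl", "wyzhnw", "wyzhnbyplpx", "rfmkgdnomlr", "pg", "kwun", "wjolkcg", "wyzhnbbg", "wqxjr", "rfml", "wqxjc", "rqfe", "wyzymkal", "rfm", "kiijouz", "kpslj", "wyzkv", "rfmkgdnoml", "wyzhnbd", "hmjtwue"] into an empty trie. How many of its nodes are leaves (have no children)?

18

Leaves are exactly the stored words that no other stored word extends.
Those words: "hmjtwue", "kiijouz", "kpslj", "kwun", "pg", "rfmkgdnomlr", "rfml", "rqfe", "wjolkcg", "wl", "wqxjc", "wqxjr", "wyzhnbbgr", "wyzhnbd", "wyzhnbyplpx", "wyzhnw", "wyzkv", "wyzymkal"
Leaf count: 18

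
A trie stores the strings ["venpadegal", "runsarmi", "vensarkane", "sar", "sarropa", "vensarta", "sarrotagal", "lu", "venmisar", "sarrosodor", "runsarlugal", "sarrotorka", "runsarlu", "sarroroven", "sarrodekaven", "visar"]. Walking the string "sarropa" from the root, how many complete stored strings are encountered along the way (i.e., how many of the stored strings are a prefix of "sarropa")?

2

Check each prefix of "sarropa" against the stored set — each match is an end-marker on the path.
Prefixes of the query that are stored words: "sar", "sarropa"
Count: 2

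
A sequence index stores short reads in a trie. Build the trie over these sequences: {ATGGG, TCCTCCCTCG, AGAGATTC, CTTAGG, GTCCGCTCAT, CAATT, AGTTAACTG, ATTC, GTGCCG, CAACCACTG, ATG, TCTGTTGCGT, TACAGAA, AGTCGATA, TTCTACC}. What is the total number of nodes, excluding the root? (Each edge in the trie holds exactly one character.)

86

Count nodes per top-level branch (shared prefixes stored once):
  'A'-branch (AGAGATTC, AGTCGATA, AGTTAACTG, ATG, ATGGG, ATTC): 26 nodes
  'C'-branch (CAACCACTG, CAATT, CTTAGG): 16 nodes
  'G'-branch (GTCCGCTCAT, GTGCCG): 14 nodes
  'T'-branch (TACAGAA, TCCTCCCTCG, TCTGTTGCGT, TTCTACC): 30 nodes
Sum: 86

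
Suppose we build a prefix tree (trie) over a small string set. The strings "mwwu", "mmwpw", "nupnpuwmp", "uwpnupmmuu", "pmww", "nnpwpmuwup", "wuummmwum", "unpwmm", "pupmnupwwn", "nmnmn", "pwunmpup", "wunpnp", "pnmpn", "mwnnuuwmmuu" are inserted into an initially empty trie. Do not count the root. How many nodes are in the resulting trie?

Insert word by word; a character creates a node only if that edge doesn't already exist:
  "mwwu" → 4 new (m, w, w, u)
  "mmwpw" → prefix "m" already present; 4 new (m, w, p, w)
  "nupnpuwmp" → 9 new (n, u, p, n, p, u, w, m, p)
  "uwpnupmmuu" → 10 new (u, w, p, n, u, p, m, m, u, u)
  "pmww" → 4 new (p, m, w, w)
  "nnpwpmuwup" → prefix "n" already present; 9 new (n, p, w, p, m, u, w, u, p)
  "wuummmwum" → 9 new (w, u, u, m, m, m, w, u, m)
  "unpwmm" → prefix "u" already present; 5 new (n, p, w, m, m)
  "pupmnupwwn" → prefix "p" already present; 9 new (u, p, m, n, u, p, w, w, n)
  "nmnmn" → prefix "n" already present; 4 new (m, n, m, n)
  "pwunmpup" → prefix "p" already present; 7 new (w, u, n, m, p, u, p)
  "wunpnp" → prefix "wu" already present; 4 new (n, p, n, p)
  "pnmpn" → prefix "p" already present; 4 new (n, m, p, n)
  "mwnnuuwmmuu" → prefix "mw" already present; 9 new (n, n, u, u, w, m, m, u, u)
Total nodes = 4 + 4 + 9 + 10 + 4 + 9 + 9 + 5 + 9 + 4 + 7 + 4 + 4 + 9 = 91

91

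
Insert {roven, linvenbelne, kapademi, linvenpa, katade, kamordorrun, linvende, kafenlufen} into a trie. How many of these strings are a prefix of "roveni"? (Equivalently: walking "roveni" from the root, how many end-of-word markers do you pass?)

Walk "roveni" from the root; an end-of-word marker is hit whenever a stored word is a prefix of "roveni".
Prefixes of the query that are stored words: "roven"
Count: 1

1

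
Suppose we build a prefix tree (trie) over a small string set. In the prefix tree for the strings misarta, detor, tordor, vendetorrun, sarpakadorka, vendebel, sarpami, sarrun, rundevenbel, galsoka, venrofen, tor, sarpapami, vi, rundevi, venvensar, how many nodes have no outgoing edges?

Leaves are exactly the stored words that no other stored word extends.
Those words: "detor", "galsoka", "misarta", "rundevenbel", "rundevi", "sarpakadorka", "sarpami", "sarpapami", "sarrun", "tordor", "vendebel", "vendetorrun", "venrofen", "venvensar", "vi"
Leaf count: 15

15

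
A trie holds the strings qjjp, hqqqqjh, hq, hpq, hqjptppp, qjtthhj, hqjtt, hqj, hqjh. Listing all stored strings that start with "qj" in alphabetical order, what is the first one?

qjjp

Words with prefix "qj", in lexicographic order: "qjjp", "qjtthhj"
The 1st is qjjp.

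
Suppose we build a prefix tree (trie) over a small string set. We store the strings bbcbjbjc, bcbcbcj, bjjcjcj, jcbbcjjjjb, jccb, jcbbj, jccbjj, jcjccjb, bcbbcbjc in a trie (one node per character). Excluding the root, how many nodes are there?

45

Count nodes per top-level branch (shared prefixes stored once):
  'b'-branch (bbcbjbjc, bcbbcbjc, bcbcbcj, bjjcjcj): 25 nodes
  'j'-branch (jcbbcjjjjb, jcbbj, jccb, jccbjj, jcjccjb): 20 nodes
Sum: 45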